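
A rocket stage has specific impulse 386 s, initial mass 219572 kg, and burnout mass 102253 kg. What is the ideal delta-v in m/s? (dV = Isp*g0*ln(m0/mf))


Ve = 386 * 9.81 = 3786.66 m/s
dV = 3786.66 * ln(219572/102253) = 2894 m/s

2894 m/s


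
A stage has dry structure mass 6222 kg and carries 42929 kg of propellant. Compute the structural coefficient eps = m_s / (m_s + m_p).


eps = 6222 / (6222 + 42929) = 0.1266

0.1266


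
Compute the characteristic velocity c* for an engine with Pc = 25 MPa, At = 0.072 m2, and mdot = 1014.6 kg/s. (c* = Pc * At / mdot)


c* = 25e6 * 0.072 / 1014.6 = 1774 m/s

1774 m/s


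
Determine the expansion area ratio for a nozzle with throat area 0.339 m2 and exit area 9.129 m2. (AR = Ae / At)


AR = 9.129 / 0.339 = 26.9

26.9


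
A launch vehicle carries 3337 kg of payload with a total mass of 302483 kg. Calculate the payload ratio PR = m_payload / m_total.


PR = 3337 / 302483 = 0.011

0.011


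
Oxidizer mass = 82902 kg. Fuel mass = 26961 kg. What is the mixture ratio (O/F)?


MR = 82902 / 26961 = 3.07

3.07


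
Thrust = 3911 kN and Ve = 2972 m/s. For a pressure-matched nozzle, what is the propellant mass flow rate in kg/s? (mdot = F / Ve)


mdot = F / Ve = 3911000 / 2972 = 1315.9 kg/s

1315.9 kg/s


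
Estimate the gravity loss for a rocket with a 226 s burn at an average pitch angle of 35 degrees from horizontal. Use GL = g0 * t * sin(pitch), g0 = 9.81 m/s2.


GL = 9.81 * 226 * sin(35 deg) = 1272 m/s

1272 m/s


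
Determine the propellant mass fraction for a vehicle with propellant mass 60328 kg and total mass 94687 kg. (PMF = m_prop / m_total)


PMF = 60328 / 94687 = 0.637

0.637


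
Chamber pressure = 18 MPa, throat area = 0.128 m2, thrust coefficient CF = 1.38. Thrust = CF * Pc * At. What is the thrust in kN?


F = 1.38 * 18e6 * 0.128 = 3.1795e+06 N = 3179.5 kN

3179.5 kN


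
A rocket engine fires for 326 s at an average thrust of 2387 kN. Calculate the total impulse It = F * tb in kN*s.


It = 2387 * 326 = 778162 kN*s

778162 kN*s


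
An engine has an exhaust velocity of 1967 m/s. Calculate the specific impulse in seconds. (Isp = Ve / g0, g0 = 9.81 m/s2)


Isp = Ve / g0 = 1967 / 9.81 = 200.5 s

200.5 s


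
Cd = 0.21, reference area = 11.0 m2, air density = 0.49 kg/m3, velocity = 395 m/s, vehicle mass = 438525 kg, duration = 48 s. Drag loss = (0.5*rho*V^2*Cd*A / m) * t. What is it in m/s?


D = 0.5 * 0.49 * 395^2 * 0.21 * 11.0 = 88302.35 N
a = 88302.35 / 438525 = 0.2014 m/s2
dV = 0.2014 * 48 = 9.7 m/s

9.7 m/s


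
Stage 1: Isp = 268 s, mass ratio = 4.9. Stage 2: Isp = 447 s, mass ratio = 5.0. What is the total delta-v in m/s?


dV1 = 268 * 9.81 * ln(4.9) = 4178.2 m/s
dV2 = 447 * 9.81 * ln(5.0) = 7057.5 m/s
Total dV = 4178.2 + 7057.5 = 11235.7 m/s ~ 11236 m/s

11236 m/s


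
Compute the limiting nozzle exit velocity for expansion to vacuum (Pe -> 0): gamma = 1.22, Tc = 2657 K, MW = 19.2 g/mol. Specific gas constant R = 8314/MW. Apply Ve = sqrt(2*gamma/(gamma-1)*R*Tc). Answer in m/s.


R = 8314 / 19.2 = 433.02 J/(kg.K)
Ve = sqrt(2 * 1.22 / (1.22 - 1) * 433.02 * 2657) = 3572 m/s

3572 m/s


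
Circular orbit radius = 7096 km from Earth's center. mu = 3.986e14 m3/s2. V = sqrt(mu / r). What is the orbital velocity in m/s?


V = sqrt(3.986e14 / 7096000) = 7495 m/s

7495 m/s


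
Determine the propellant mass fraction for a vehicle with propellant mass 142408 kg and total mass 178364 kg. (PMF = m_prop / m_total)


PMF = 142408 / 178364 = 0.798

0.798


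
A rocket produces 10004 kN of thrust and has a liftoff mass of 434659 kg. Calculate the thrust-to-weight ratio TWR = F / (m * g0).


TWR = 10004000 / (434659 * 9.81) = 2.35

2.35


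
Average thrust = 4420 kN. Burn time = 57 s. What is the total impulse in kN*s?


It = 4420 * 57 = 251940 kN*s

251940 kN*s


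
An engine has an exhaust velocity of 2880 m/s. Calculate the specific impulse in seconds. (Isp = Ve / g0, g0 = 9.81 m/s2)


Isp = Ve / g0 = 2880 / 9.81 = 293.6 s

293.6 s


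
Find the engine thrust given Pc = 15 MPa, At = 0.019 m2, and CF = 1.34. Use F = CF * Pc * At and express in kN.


F = 1.34 * 15e6 * 0.019 = 381900.0 N = 381.9 kN

381.9 kN


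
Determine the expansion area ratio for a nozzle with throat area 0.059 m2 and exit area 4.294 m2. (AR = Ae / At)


AR = 4.294 / 0.059 = 72.8

72.8


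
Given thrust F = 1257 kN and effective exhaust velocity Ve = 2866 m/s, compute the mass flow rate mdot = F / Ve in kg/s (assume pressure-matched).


mdot = F / Ve = 1257000 / 2866 = 438.6 kg/s

438.6 kg/s


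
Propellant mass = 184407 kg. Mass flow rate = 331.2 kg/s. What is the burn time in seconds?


tb = 184407 / 331.2 = 556.8 s

556.8 s


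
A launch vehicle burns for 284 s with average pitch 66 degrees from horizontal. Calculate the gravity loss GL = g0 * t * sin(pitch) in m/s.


GL = 9.81 * 284 * sin(66 deg) = 2545 m/s

2545 m/s


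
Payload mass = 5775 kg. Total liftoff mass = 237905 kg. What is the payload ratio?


PR = 5775 / 237905 = 0.0243

0.0243


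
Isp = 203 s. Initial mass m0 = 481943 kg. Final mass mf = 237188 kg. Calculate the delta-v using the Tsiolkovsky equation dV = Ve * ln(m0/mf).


Ve = 203 * 9.81 = 1991.43 m/s
dV = 1991.43 * ln(481943/237188) = 1412 m/s

1412 m/s


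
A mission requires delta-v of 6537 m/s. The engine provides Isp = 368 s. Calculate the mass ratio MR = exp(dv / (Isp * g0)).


Ve = 368 * 9.81 = 3610.08 m/s
MR = exp(6537 / 3610.08) = 6.115

6.115


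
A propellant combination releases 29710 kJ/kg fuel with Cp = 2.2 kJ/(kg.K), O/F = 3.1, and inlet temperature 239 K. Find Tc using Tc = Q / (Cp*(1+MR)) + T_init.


Tc = 29710 / (2.2 * (1 + 3.1)) + 239 = 3533 K

3533 K


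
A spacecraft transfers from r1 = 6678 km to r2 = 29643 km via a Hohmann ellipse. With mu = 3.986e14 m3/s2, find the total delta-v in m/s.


V1 = sqrt(mu/r1) = 7725.84 m/s
dV1 = V1*(sqrt(2*r2/(r1+r2)) - 1) = 2144.74 m/s
V2 = sqrt(mu/r2) = 3666.97 m/s
dV2 = V2*(1 - sqrt(2*r1/(r1+r2))) = 1443.32 m/s
Total dV = 3588 m/s

3588 m/s


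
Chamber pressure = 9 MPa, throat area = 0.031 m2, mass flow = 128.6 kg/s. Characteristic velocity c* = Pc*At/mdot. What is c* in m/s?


c* = 9e6 * 0.031 / 128.6 = 2170 m/s

2170 m/s


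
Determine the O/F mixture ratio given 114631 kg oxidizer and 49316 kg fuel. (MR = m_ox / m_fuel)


MR = 114631 / 49316 = 2.32

2.32


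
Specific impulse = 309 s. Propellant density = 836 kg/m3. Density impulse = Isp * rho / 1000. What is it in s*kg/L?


rho*Isp = 309 * 836 / 1000 = 258 s*kg/L

258 s*kg/L


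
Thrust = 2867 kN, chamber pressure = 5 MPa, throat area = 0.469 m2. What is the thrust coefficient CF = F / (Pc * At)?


CF = 2867000 / (5e6 * 0.469) = 1.22

1.22


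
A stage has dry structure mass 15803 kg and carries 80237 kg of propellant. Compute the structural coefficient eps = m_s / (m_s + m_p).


eps = 15803 / (15803 + 80237) = 0.1645

0.1645


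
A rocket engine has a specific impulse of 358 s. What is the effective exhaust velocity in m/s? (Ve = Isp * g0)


Ve = Isp * g0 = 358 * 9.81 = 3512.0 m/s

3512.0 m/s


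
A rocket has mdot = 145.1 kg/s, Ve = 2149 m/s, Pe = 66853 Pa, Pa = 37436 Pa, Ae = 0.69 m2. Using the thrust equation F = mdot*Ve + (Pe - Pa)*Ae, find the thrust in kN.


F = 145.1 * 2149 + (66853 - 37436) * 0.69 = 332118.0 N = 332.1 kN

332.1 kN


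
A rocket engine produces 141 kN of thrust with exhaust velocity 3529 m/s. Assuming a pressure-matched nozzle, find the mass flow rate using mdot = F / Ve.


mdot = F / Ve = 141000 / 3529 = 40.0 kg/s

40.0 kg/s


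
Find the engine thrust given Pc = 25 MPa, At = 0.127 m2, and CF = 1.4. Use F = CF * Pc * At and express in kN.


F = 1.4 * 25e6 * 0.127 = 4.4450e+06 N = 4445.0 kN

4445.0 kN


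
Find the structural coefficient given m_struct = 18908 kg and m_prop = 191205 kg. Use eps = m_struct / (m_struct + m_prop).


eps = 18908 / (18908 + 191205) = 0.09

0.09


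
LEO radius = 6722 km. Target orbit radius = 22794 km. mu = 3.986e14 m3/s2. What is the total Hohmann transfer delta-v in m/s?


V1 = sqrt(mu/r1) = 7700.51 m/s
dV1 = V1*(sqrt(2*r2/(r1+r2)) - 1) = 1869.58 m/s
V2 = sqrt(mu/r2) = 4181.75 m/s
dV2 = V2*(1 - sqrt(2*r1/(r1+r2))) = 1359.51 m/s
Total dV = 3229 m/s

3229 m/s


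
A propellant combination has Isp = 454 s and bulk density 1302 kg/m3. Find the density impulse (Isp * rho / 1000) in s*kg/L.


rho*Isp = 454 * 1302 / 1000 = 591 s*kg/L

591 s*kg/L


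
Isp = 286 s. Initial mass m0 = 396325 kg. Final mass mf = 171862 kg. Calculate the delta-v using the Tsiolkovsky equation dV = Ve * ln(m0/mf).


Ve = 286 * 9.81 = 2805.66 m/s
dV = 2805.66 * ln(396325/171862) = 2344 m/s

2344 m/s


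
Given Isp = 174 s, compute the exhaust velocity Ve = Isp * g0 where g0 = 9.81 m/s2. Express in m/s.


Ve = Isp * g0 = 174 * 9.81 = 1706.9 m/s

1706.9 m/s


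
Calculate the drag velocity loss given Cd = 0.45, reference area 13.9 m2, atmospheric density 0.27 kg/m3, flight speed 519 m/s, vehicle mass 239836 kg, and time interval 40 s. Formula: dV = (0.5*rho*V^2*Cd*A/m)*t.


D = 0.5 * 0.27 * 519^2 * 0.45 * 13.9 = 227455.16 N
a = 227455.16 / 239836 = 0.9484 m/s2
dV = 0.9484 * 40 = 37.9 m/s

37.9 m/s


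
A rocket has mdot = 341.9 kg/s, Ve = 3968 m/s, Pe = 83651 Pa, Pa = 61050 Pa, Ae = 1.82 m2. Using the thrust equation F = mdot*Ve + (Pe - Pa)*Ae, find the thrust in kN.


F = 341.9 * 3968 + (83651 - 61050) * 1.82 = 1.3978e+06 N = 1397.8 kN

1397.8 kN


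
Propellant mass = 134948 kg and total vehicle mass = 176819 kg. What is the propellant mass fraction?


PMF = 134948 / 176819 = 0.763

0.763


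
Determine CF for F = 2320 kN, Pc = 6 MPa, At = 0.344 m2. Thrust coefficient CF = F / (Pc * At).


CF = 2320000 / (6e6 * 0.344) = 1.12

1.12


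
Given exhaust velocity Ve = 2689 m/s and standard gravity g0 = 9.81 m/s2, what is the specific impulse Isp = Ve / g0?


Isp = Ve / g0 = 2689 / 9.81 = 274.1 s

274.1 s


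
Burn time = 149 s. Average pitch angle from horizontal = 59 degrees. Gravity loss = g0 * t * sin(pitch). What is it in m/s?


GL = 9.81 * 149 * sin(59 deg) = 1253 m/s

1253 m/s


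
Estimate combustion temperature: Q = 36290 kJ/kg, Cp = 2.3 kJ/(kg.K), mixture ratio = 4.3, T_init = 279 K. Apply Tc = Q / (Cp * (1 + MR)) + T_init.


Tc = 36290 / (2.3 * (1 + 4.3)) + 279 = 3256 K

3256 K


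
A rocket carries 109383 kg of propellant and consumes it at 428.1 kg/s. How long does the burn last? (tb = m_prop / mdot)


tb = 109383 / 428.1 = 255.5 s

255.5 s


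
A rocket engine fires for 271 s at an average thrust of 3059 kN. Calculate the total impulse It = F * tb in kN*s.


It = 3059 * 271 = 828989 kN*s

828989 kN*s


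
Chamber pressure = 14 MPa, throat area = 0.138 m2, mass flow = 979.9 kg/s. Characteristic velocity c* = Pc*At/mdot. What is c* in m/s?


c* = 14e6 * 0.138 / 979.9 = 1972 m/s

1972 m/s


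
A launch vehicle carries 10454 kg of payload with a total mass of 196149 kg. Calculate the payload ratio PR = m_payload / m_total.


PR = 10454 / 196149 = 0.0533

0.0533


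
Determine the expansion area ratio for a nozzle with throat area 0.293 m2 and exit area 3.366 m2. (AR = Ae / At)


AR = 3.366 / 0.293 = 11.5

11.5


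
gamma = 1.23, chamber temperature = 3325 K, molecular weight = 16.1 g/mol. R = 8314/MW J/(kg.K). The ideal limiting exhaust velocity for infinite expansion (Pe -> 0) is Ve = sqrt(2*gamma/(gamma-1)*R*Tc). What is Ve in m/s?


R = 8314 / 16.1 = 516.4 J/(kg.K)
Ve = sqrt(2 * 1.23 / (1.23 - 1) * 516.4 * 3325) = 4285 m/s

4285 m/s


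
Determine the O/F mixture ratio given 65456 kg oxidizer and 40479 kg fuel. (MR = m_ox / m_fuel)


MR = 65456 / 40479 = 1.62

1.62


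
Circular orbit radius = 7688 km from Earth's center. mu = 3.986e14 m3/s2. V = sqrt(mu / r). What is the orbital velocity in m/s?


V = sqrt(3.986e14 / 7688000) = 7200 m/s

7200 m/s


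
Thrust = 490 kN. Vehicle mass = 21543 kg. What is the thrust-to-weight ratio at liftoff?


TWR = 490000 / (21543 * 9.81) = 2.32

2.32


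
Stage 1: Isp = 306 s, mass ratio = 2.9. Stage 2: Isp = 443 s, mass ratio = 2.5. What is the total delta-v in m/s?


dV1 = 306 * 9.81 * ln(2.9) = 3196.1 m/s
dV2 = 443 * 9.81 * ln(2.5) = 3982.0 m/s
Total dV = 3196.1 + 3982.0 = 7178.1 m/s ~ 7178 m/s

7178 m/s


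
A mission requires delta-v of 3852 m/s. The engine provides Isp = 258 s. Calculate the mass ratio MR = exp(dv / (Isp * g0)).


Ve = 258 * 9.81 = 2530.98 m/s
MR = exp(3852 / 2530.98) = 4.581

4.581


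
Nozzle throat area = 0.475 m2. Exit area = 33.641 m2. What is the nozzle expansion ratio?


AR = 33.641 / 0.475 = 70.8

70.8


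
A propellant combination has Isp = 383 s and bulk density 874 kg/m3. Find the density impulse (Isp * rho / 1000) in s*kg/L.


rho*Isp = 383 * 874 / 1000 = 335 s*kg/L

335 s*kg/L


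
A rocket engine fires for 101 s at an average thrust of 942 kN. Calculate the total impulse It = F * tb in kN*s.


It = 942 * 101 = 95142 kN*s

95142 kN*s


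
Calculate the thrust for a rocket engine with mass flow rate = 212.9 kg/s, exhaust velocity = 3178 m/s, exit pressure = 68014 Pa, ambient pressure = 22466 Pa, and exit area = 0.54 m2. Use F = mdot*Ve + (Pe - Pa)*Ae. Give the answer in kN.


F = 212.9 * 3178 + (68014 - 22466) * 0.54 = 701192.0 N = 701.2 kN

701.2 kN


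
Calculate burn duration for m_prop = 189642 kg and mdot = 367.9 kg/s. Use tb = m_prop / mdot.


tb = 189642 / 367.9 = 515.5 s

515.5 s


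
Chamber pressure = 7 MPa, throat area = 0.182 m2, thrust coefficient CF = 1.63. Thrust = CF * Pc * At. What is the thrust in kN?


F = 1.63 * 7e6 * 0.182 = 2.0766e+06 N = 2076.6 kN

2076.6 kN


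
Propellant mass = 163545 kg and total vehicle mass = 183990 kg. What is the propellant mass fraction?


PMF = 163545 / 183990 = 0.889

0.889


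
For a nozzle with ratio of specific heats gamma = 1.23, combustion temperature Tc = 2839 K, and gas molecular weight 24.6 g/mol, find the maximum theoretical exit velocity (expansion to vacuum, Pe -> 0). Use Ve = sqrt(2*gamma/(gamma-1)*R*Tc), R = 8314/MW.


R = 8314 / 24.6 = 337.97 J/(kg.K)
Ve = sqrt(2 * 1.23 / (1.23 - 1) * 337.97 * 2839) = 3203 m/s

3203 m/s


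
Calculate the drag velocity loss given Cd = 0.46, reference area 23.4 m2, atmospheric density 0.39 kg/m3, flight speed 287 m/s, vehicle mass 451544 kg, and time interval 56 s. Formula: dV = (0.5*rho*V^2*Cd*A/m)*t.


D = 0.5 * 0.39 * 287^2 * 0.46 * 23.4 = 172890.88 N
a = 172890.88 / 451544 = 0.3829 m/s2
dV = 0.3829 * 56 = 21.4 m/s

21.4 m/s


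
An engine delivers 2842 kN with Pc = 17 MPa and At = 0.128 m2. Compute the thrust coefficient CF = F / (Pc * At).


CF = 2842000 / (17e6 * 0.128) = 1.31

1.31


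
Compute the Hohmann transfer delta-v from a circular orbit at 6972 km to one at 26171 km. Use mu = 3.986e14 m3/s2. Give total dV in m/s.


V1 = sqrt(mu/r1) = 7561.19 m/s
dV1 = V1*(sqrt(2*r2/(r1+r2)) - 1) = 1940.9 m/s
V2 = sqrt(mu/r2) = 3902.64 m/s
dV2 = V2*(1 - sqrt(2*r1/(r1+r2))) = 1371.27 m/s
Total dV = 3312 m/s

3312 m/s


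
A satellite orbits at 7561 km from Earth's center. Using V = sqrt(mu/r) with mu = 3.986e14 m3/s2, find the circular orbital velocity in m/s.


V = sqrt(3.986e14 / 7561000) = 7261 m/s

7261 m/s


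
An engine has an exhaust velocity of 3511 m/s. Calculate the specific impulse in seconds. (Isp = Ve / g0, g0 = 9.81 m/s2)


Isp = Ve / g0 = 3511 / 9.81 = 357.9 s

357.9 s


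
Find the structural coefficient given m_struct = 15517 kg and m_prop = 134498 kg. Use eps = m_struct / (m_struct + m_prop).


eps = 15517 / (15517 + 134498) = 0.1034

0.1034


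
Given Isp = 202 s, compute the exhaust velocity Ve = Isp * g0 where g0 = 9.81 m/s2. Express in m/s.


Ve = Isp * g0 = 202 * 9.81 = 1981.6 m/s

1981.6 m/s


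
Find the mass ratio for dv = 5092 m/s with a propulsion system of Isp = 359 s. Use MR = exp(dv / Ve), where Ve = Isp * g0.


Ve = 359 * 9.81 = 3521.79 m/s
MR = exp(5092 / 3521.79) = 4.245

4.245


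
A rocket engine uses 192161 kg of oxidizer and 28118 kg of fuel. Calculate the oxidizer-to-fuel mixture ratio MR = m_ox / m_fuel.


MR = 192161 / 28118 = 6.83

6.83


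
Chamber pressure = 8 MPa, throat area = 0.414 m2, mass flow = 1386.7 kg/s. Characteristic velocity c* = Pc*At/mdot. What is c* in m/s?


c* = 8e6 * 0.414 / 1386.7 = 2388 m/s

2388 m/s


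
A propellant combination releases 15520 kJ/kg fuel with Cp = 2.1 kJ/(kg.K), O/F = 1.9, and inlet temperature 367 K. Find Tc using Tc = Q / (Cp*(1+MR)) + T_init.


Tc = 15520 / (2.1 * (1 + 1.9)) + 367 = 2915 K

2915 K


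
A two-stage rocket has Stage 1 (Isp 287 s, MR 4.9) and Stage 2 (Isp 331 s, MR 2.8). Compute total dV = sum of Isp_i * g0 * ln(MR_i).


dV1 = 287 * 9.81 * ln(4.9) = 4474.4 m/s
dV2 = 331 * 9.81 * ln(2.8) = 3343.3 m/s
Total dV = 4474.4 + 3343.3 = 7817.7 m/s ~ 7818 m/s

7818 m/s


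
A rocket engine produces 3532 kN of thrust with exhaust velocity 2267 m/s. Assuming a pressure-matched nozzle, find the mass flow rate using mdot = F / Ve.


mdot = F / Ve = 3532000 / 2267 = 1558.0 kg/s

1558.0 kg/s


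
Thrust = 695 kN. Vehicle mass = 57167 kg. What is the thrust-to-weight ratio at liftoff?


TWR = 695000 / (57167 * 9.81) = 1.24

1.24


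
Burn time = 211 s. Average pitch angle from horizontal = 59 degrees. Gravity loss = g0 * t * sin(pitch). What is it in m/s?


GL = 9.81 * 211 * sin(59 deg) = 1774 m/s

1774 m/s


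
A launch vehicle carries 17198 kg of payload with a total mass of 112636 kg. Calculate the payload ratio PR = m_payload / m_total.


PR = 17198 / 112636 = 0.1527

0.1527


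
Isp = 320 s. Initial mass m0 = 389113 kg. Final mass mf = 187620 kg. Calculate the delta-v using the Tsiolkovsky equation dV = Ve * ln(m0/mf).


Ve = 320 * 9.81 = 3139.2 m/s
dV = 3139.2 * ln(389113/187620) = 2290 m/s

2290 m/s


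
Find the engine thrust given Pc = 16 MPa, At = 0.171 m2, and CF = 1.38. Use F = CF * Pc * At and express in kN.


F = 1.38 * 16e6 * 0.171 = 3.7757e+06 N = 3775.7 kN

3775.7 kN


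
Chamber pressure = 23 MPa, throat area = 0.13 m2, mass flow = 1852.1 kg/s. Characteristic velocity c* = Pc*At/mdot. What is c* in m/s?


c* = 23e6 * 0.13 / 1852.1 = 1614 m/s

1614 m/s


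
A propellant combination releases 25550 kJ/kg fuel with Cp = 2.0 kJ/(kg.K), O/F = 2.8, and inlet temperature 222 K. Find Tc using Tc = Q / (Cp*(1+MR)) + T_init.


Tc = 25550 / (2.0 * (1 + 2.8)) + 222 = 3584 K

3584 K


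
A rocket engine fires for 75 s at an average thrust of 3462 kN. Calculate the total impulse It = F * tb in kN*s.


It = 3462 * 75 = 259650 kN*s

259650 kN*s


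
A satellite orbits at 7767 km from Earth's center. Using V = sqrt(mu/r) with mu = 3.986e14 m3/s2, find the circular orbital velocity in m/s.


V = sqrt(3.986e14 / 7767000) = 7164 m/s

7164 m/s


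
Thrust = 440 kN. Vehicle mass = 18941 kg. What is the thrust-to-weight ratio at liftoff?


TWR = 440000 / (18941 * 9.81) = 2.37

2.37


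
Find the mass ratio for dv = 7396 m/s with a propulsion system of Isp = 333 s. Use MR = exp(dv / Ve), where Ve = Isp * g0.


Ve = 333 * 9.81 = 3266.73 m/s
MR = exp(7396 / 3266.73) = 9.622

9.622


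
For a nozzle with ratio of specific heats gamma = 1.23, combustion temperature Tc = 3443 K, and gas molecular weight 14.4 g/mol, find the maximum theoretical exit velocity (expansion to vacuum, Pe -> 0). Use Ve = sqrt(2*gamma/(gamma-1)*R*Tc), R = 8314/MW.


R = 8314 / 14.4 = 577.36 J/(kg.K)
Ve = sqrt(2 * 1.23 / (1.23 - 1) * 577.36 * 3443) = 4611 m/s

4611 m/s


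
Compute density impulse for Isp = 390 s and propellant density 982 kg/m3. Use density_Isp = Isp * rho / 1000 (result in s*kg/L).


rho*Isp = 390 * 982 / 1000 = 383 s*kg/L

383 s*kg/L


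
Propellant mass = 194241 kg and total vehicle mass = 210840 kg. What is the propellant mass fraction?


PMF = 194241 / 210840 = 0.921

0.921


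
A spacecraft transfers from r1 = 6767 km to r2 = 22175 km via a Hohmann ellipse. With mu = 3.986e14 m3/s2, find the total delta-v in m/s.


V1 = sqrt(mu/r1) = 7674.86 m/s
dV1 = V1*(sqrt(2*r2/(r1+r2)) - 1) = 1825.78 m/s
V2 = sqrt(mu/r2) = 4239.72 m/s
dV2 = V2*(1 - sqrt(2*r1/(r1+r2))) = 1340.47 m/s
Total dV = 3166 m/s

3166 m/s


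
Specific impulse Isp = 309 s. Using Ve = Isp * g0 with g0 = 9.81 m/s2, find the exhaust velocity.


Ve = Isp * g0 = 309 * 9.81 = 3031.3 m/s

3031.3 m/s


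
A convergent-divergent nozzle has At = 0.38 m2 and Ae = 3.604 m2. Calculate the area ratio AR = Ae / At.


AR = 3.604 / 0.38 = 9.5

9.5


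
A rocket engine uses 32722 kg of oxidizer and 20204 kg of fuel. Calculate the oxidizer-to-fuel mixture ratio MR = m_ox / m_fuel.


MR = 32722 / 20204 = 1.62

1.62


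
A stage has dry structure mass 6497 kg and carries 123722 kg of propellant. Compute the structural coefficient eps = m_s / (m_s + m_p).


eps = 6497 / (6497 + 123722) = 0.0499

0.0499


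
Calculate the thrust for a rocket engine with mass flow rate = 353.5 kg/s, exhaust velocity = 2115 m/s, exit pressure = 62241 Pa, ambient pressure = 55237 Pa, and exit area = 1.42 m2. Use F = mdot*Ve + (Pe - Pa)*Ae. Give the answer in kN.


F = 353.5 * 2115 + (62241 - 55237) * 1.42 = 757598.0 N = 757.6 kN

757.6 kN


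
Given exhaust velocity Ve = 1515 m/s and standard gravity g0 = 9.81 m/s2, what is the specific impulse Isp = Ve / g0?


Isp = Ve / g0 = 1515 / 9.81 = 154.4 s

154.4 s


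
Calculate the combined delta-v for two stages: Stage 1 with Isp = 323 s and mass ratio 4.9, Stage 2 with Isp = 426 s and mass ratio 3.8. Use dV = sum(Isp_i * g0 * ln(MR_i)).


dV1 = 323 * 9.81 * ln(4.9) = 5035.7 m/s
dV2 = 426 * 9.81 * ln(3.8) = 5579.0 m/s
Total dV = 5035.7 + 5579.0 = 10614.7 m/s ~ 10615 m/s

10615 m/s


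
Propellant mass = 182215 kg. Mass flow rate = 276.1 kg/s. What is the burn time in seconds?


tb = 182215 / 276.1 = 660.0 s

660.0 s


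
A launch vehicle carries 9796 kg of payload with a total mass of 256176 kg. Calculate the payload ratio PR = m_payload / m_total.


PR = 9796 / 256176 = 0.0382

0.0382


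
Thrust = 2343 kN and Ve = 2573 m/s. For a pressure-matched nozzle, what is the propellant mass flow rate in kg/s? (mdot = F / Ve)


mdot = F / Ve = 2343000 / 2573 = 910.6 kg/s

910.6 kg/s


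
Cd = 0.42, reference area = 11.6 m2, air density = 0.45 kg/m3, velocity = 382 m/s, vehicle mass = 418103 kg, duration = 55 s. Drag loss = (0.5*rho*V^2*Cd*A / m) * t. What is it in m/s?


D = 0.5 * 0.45 * 382^2 * 0.42 * 11.6 = 159961.89 N
a = 159961.89 / 418103 = 0.3826 m/s2
dV = 0.3826 * 55 = 21.0 m/s

21.0 m/s


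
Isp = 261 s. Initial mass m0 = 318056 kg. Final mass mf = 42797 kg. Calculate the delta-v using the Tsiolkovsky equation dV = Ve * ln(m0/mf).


Ve = 261 * 9.81 = 2560.41 m/s
dV = 2560.41 * ln(318056/42797) = 5136 m/s

5136 m/s


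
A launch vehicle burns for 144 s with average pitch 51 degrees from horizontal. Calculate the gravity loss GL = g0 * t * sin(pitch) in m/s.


GL = 9.81 * 144 * sin(51 deg) = 1098 m/s

1098 m/s


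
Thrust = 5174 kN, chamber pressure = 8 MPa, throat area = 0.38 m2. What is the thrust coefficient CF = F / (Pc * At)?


CF = 5174000 / (8e6 * 0.38) = 1.7

1.7


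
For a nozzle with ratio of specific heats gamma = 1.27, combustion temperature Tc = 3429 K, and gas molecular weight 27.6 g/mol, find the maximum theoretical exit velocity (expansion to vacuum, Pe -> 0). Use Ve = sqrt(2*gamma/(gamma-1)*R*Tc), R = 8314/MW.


R = 8314 / 27.6 = 301.23 J/(kg.K)
Ve = sqrt(2 * 1.27 / (1.27 - 1) * 301.23 * 3429) = 3117 m/s

3117 m/s


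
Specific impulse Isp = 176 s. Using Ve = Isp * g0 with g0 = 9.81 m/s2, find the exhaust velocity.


Ve = Isp * g0 = 176 * 9.81 = 1726.6 m/s

1726.6 m/s


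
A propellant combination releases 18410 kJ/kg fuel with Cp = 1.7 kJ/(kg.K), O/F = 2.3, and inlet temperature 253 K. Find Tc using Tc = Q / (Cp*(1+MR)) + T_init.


Tc = 18410 / (1.7 * (1 + 2.3)) + 253 = 3535 K

3535 K


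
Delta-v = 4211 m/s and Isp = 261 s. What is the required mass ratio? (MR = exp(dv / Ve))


Ve = 261 * 9.81 = 2560.41 m/s
MR = exp(4211 / 2560.41) = 5.179

5.179


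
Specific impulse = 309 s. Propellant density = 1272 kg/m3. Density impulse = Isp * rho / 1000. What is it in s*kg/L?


rho*Isp = 309 * 1272 / 1000 = 393 s*kg/L

393 s*kg/L


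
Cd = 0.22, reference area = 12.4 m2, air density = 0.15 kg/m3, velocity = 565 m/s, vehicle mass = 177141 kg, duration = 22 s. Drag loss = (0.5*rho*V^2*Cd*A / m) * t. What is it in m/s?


D = 0.5 * 0.15 * 565^2 * 0.22 * 12.4 = 65313.43 N
a = 65313.43 / 177141 = 0.3687 m/s2
dV = 0.3687 * 22 = 8.1 m/s

8.1 m/s


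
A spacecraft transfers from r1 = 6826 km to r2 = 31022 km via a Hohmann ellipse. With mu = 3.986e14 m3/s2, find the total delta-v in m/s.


V1 = sqrt(mu/r1) = 7641.62 m/s
dV1 = V1*(sqrt(2*r2/(r1+r2)) - 1) = 2142.32 m/s
V2 = sqrt(mu/r2) = 3584.54 m/s
dV2 = V2*(1 - sqrt(2*r1/(r1+r2))) = 1431.71 m/s
Total dV = 3574 m/s

3574 m/s


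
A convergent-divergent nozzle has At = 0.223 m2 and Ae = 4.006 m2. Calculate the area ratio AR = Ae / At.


AR = 4.006 / 0.223 = 18.0

18.0


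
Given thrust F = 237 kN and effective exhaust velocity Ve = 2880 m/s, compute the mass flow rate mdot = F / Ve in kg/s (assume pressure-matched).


mdot = F / Ve = 237000 / 2880 = 82.3 kg/s

82.3 kg/s


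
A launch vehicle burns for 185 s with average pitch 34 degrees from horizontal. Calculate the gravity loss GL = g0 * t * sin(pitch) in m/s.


GL = 9.81 * 185 * sin(34 deg) = 1015 m/s

1015 m/s


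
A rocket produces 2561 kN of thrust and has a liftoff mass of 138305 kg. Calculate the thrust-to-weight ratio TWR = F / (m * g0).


TWR = 2561000 / (138305 * 9.81) = 1.89

1.89


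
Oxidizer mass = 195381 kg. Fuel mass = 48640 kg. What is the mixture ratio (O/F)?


MR = 195381 / 48640 = 4.02

4.02


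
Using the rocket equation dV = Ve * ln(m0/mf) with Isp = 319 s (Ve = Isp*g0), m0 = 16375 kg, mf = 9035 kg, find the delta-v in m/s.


Ve = 319 * 9.81 = 3129.39 m/s
dV = 3129.39 * ln(16375/9035) = 1861 m/s

1861 m/s


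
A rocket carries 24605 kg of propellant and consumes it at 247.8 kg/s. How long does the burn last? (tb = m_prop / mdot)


tb = 24605 / 247.8 = 99.3 s

99.3 s


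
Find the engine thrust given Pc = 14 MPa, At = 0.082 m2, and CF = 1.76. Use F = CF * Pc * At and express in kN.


F = 1.76 * 14e6 * 0.082 = 2.0205e+06 N = 2020.5 kN

2020.5 kN


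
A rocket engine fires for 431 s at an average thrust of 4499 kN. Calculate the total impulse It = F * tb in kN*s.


It = 4499 * 431 = 1939069 kN*s

1939069 kN*s


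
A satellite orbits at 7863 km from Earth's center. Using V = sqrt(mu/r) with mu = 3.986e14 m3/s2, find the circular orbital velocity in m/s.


V = sqrt(3.986e14 / 7863000) = 7120 m/s

7120 m/s


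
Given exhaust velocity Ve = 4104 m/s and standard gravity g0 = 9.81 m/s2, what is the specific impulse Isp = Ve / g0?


Isp = Ve / g0 = 4104 / 9.81 = 418.3 s

418.3 s


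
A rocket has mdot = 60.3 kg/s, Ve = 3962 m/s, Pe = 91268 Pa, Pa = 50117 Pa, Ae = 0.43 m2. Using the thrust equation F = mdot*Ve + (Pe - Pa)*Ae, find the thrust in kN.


F = 60.3 * 3962 + (91268 - 50117) * 0.43 = 256604.0 N = 256.6 kN

256.6 kN


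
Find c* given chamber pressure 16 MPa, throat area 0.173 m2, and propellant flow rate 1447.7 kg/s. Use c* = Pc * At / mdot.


c* = 16e6 * 0.173 / 1447.7 = 1912 m/s

1912 m/s


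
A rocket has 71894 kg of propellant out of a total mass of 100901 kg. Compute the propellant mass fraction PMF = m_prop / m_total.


PMF = 71894 / 100901 = 0.713

0.713


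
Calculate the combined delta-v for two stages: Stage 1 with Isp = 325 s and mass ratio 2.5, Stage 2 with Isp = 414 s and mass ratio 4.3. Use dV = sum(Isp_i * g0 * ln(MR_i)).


dV1 = 325 * 9.81 * ln(2.5) = 2921.4 m/s
dV2 = 414 * 9.81 * ln(4.3) = 5923.9 m/s
Total dV = 2921.4 + 5923.9 = 8845.3 m/s ~ 8845 m/s

8845 m/s


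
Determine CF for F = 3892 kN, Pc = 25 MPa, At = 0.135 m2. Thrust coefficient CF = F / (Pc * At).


CF = 3892000 / (25e6 * 0.135) = 1.15

1.15


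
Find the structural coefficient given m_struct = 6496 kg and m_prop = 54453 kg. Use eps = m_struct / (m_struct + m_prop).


eps = 6496 / (6496 + 54453) = 0.1066

0.1066


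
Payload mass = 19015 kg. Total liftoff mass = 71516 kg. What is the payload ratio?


PR = 19015 / 71516 = 0.2659

0.2659


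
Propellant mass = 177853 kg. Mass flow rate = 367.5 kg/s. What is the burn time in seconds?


tb = 177853 / 367.5 = 484.0 s

484.0 s


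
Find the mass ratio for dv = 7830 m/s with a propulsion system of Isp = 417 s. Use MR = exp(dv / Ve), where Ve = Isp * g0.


Ve = 417 * 9.81 = 4090.77 m/s
MR = exp(7830 / 4090.77) = 6.781

6.781


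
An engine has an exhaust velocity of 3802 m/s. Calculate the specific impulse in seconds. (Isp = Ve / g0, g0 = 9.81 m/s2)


Isp = Ve / g0 = 3802 / 9.81 = 387.6 s

387.6 s


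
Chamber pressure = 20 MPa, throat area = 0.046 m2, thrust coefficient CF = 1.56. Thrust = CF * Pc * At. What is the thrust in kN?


F = 1.56 * 20e6 * 0.046 = 1.4352e+06 N = 1435.2 kN

1435.2 kN


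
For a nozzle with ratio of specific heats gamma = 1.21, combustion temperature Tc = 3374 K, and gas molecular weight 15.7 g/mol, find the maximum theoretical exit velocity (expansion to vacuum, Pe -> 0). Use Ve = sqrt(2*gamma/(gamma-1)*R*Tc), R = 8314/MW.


R = 8314 / 15.7 = 529.55 J/(kg.K)
Ve = sqrt(2 * 1.21 / (1.21 - 1) * 529.55 * 3374) = 4538 m/s

4538 m/s


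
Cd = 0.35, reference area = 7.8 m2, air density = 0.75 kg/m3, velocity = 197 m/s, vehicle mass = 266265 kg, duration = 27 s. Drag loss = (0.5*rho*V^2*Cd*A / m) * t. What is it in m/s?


D = 0.5 * 0.75 * 197^2 * 0.35 * 7.8 = 39730.71 N
a = 39730.71 / 266265 = 0.1492 m/s2
dV = 0.1492 * 27 = 4.0 m/s

4.0 m/s


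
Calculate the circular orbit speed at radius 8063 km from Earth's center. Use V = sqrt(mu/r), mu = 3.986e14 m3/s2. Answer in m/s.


V = sqrt(3.986e14 / 8063000) = 7031 m/s

7031 m/s


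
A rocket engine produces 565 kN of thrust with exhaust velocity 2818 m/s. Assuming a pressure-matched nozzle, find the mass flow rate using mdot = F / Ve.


mdot = F / Ve = 565000 / 2818 = 200.5 kg/s

200.5 kg/s


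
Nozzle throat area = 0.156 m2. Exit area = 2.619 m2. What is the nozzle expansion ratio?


AR = 2.619 / 0.156 = 16.8

16.8


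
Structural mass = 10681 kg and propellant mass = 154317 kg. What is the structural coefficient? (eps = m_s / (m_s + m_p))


eps = 10681 / (10681 + 154317) = 0.0647

0.0647


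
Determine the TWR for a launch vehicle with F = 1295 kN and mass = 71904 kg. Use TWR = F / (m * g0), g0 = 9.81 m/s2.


TWR = 1295000 / (71904 * 9.81) = 1.84

1.84


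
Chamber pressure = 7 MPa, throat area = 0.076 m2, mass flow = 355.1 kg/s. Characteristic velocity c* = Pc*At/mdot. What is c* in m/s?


c* = 7e6 * 0.076 / 355.1 = 1498 m/s

1498 m/s


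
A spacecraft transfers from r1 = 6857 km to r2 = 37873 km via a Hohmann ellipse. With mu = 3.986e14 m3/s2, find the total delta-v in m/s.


V1 = sqrt(mu/r1) = 7624.33 m/s
dV1 = V1*(sqrt(2*r2/(r1+r2)) - 1) = 2297.28 m/s
V2 = sqrt(mu/r2) = 3244.17 m/s
dV2 = V2*(1 - sqrt(2*r1/(r1+r2))) = 1447.84 m/s
Total dV = 3745 m/s

3745 m/s


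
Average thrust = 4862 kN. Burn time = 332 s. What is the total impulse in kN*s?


It = 4862 * 332 = 1614184 kN*s

1614184 kN*s


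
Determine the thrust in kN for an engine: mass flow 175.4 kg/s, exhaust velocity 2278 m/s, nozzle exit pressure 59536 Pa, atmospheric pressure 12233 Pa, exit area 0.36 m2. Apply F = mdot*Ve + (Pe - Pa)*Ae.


F = 175.4 * 2278 + (59536 - 12233) * 0.36 = 416590.0 N = 416.6 kN

416.6 kN


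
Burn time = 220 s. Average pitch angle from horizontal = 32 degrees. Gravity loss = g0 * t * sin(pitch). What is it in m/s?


GL = 9.81 * 220 * sin(32 deg) = 1144 m/s

1144 m/s


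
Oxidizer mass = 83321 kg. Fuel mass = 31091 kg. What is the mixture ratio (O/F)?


MR = 83321 / 31091 = 2.68

2.68


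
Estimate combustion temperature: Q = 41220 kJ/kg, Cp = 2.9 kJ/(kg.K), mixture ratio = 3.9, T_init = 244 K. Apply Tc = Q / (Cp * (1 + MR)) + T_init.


Tc = 41220 / (2.9 * (1 + 3.9)) + 244 = 3145 K

3145 K


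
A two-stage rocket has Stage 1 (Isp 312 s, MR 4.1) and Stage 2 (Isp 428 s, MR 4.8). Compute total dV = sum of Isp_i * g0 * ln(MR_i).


dV1 = 312 * 9.81 * ln(4.1) = 4318.6 m/s
dV2 = 428 * 9.81 * ln(4.8) = 6586.1 m/s
Total dV = 4318.6 + 6586.1 = 10904.7 m/s ~ 10905 m/s

10905 m/s


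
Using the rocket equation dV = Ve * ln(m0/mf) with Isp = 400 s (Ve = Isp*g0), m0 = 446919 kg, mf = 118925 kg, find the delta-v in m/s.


Ve = 400 * 9.81 = 3924.0 m/s
dV = 3924.0 * ln(446919/118925) = 5195 m/s

5195 m/s


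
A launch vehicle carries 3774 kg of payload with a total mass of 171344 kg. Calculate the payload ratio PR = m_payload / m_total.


PR = 3774 / 171344 = 0.022

0.022


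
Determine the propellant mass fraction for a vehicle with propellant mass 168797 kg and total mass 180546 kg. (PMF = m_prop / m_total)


PMF = 168797 / 180546 = 0.935

0.935


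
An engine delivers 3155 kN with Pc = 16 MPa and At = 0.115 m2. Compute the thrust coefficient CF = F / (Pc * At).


CF = 3155000 / (16e6 * 0.115) = 1.71

1.71


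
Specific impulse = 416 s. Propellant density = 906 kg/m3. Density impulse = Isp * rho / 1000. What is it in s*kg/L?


rho*Isp = 416 * 906 / 1000 = 377 s*kg/L

377 s*kg/L


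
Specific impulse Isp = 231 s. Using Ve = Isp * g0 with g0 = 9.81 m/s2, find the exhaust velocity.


Ve = Isp * g0 = 231 * 9.81 = 2266.1 m/s

2266.1 m/s


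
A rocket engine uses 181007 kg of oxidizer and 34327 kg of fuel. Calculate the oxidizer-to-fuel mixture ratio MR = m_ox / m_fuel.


MR = 181007 / 34327 = 5.27

5.27


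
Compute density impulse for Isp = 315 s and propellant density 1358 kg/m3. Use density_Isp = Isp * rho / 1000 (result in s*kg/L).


rho*Isp = 315 * 1358 / 1000 = 428 s*kg/L

428 s*kg/L


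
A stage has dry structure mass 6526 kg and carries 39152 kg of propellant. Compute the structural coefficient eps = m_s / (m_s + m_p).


eps = 6526 / (6526 + 39152) = 0.1429

0.1429


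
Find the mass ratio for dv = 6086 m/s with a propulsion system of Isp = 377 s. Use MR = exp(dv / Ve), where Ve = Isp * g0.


Ve = 377 * 9.81 = 3698.37 m/s
MR = exp(6086 / 3698.37) = 5.184

5.184


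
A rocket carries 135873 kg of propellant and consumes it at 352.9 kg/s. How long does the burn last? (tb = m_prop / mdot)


tb = 135873 / 352.9 = 385.0 s

385.0 s


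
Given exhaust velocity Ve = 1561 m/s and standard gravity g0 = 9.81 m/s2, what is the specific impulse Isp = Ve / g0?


Isp = Ve / g0 = 1561 / 9.81 = 159.1 s

159.1 s


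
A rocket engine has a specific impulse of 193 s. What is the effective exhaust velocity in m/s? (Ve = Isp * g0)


Ve = Isp * g0 = 193 * 9.81 = 1893.3 m/s

1893.3 m/s


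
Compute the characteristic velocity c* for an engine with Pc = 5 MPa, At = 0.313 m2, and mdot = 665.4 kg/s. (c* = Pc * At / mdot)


c* = 5e6 * 0.313 / 665.4 = 2352 m/s

2352 m/s


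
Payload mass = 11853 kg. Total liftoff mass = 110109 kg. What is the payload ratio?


PR = 11853 / 110109 = 0.1076

0.1076


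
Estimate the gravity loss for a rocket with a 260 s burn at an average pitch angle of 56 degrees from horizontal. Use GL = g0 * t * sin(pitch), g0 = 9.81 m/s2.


GL = 9.81 * 260 * sin(56 deg) = 2115 m/s

2115 m/s


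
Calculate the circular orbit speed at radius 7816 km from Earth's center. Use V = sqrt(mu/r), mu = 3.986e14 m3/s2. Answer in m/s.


V = sqrt(3.986e14 / 7816000) = 7141 m/s

7141 m/s


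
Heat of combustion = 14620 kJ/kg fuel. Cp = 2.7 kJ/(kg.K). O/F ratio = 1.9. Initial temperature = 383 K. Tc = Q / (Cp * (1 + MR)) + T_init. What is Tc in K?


Tc = 14620 / (2.7 * (1 + 1.9)) + 383 = 2250 K

2250 K


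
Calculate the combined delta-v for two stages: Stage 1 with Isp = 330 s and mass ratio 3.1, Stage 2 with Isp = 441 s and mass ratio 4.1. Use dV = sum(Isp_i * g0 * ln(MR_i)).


dV1 = 330 * 9.81 * ln(3.1) = 3662.7 m/s
dV2 = 441 * 9.81 * ln(4.1) = 6104.2 m/s
Total dV = 3662.7 + 6104.2 = 9766.9 m/s ~ 9767 m/s

9767 m/s


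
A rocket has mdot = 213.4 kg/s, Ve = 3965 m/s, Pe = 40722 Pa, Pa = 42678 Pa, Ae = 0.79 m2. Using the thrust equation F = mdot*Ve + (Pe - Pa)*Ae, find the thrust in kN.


F = 213.4 * 3965 + (40722 - 42678) * 0.79 = 844586.0 N = 844.6 kN

844.6 kN


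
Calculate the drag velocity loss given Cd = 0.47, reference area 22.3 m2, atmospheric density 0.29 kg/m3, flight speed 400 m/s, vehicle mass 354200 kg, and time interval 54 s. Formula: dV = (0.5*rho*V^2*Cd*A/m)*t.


D = 0.5 * 0.29 * 400^2 * 0.47 * 22.3 = 243159.2 N
a = 243159.2 / 354200 = 0.6865 m/s2
dV = 0.6865 * 54 = 37.1 m/s

37.1 m/s


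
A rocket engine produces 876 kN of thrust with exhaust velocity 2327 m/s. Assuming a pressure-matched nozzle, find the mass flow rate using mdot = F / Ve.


mdot = F / Ve = 876000 / 2327 = 376.5 kg/s

376.5 kg/s


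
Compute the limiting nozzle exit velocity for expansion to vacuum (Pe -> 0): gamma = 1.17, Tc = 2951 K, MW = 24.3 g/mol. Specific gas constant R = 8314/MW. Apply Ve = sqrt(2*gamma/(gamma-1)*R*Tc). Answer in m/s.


R = 8314 / 24.3 = 342.14 J/(kg.K)
Ve = sqrt(2 * 1.17 / (1.17 - 1) * 342.14 * 2951) = 3728 m/s

3728 m/s


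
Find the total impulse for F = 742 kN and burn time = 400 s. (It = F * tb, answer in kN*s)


It = 742 * 400 = 296800 kN*s

296800 kN*s


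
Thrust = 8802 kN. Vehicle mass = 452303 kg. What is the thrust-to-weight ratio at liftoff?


TWR = 8802000 / (452303 * 9.81) = 1.98

1.98


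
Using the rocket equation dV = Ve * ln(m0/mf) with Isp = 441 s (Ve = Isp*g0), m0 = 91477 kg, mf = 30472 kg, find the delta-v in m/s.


Ve = 441 * 9.81 = 4326.21 m/s
dV = 4326.21 * ln(91477/30472) = 4756 m/s

4756 m/s


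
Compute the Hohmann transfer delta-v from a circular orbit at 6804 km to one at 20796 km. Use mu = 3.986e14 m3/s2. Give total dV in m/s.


V1 = sqrt(mu/r1) = 7653.97 m/s
dV1 = V1*(sqrt(2*r2/(r1+r2)) - 1) = 1741.9 m/s
V2 = sqrt(mu/r2) = 4378.03 m/s
dV2 = V2*(1 - sqrt(2*r1/(r1+r2))) = 1303.91 m/s
Total dV = 3046 m/s

3046 m/s


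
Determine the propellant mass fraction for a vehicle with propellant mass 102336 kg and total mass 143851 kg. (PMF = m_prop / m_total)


PMF = 102336 / 143851 = 0.711

0.711


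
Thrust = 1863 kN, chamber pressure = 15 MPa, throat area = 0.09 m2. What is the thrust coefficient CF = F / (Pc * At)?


CF = 1863000 / (15e6 * 0.09) = 1.38

1.38


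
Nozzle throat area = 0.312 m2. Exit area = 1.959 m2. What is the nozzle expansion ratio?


AR = 1.959 / 0.312 = 6.3

6.3


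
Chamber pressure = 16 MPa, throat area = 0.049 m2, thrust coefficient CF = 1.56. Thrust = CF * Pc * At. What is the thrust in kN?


F = 1.56 * 16e6 * 0.049 = 1.2230e+06 N = 1223.0 kN

1223.0 kN


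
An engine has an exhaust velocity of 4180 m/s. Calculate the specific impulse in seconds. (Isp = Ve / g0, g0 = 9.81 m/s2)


Isp = Ve / g0 = 4180 / 9.81 = 426.1 s

426.1 s


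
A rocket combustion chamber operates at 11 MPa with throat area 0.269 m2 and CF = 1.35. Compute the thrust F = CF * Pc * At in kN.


F = 1.35 * 11e6 * 0.269 = 3.9947e+06 N = 3994.7 kN

3994.7 kN


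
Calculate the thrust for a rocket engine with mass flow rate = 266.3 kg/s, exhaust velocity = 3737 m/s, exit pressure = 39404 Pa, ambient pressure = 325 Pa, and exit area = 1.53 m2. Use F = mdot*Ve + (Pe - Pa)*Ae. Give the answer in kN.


F = 266.3 * 3737 + (39404 - 325) * 1.53 = 1.0550e+06 N = 1055.0 kN

1055.0 kN
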